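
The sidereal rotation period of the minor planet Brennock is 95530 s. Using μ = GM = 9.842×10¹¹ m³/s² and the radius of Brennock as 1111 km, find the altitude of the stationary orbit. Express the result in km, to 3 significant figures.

A synchronous orbit has period T, so by Kepler's third law a = (μT²/4π²)^(1/3).
μT²/4π² = 9.842×10¹¹ × (9.553×10⁴)² / 39.48 = 2.275×10²⁰ m³.
a = 6.105×10⁶ m = 6104.7 km.
Altitude h = a − R = 6104.7 − 1111 = 4993.7 km.

h_sync ≈ 4990 km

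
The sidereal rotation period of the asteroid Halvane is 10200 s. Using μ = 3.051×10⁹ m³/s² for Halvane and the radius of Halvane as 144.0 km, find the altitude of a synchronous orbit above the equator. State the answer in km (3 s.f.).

A synchronous orbit has period T, so by Kepler's third law a = (μT²/4π²)^(1/3).
μT²/4π² = 3.051×10⁹ × (1.020×10⁴)² / 39.48 = 8.040×10¹⁵ m³.
a = 2.003×10⁵ m = 200.34 km.
Altitude h = a − R = 200.34 − 144.0 = 56.337 km.

h_sync ≈ 56.3 km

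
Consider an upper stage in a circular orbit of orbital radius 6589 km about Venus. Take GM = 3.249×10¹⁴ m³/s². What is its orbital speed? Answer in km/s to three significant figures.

v ≈ 7.02 km/s

r = 6589 km = 6.589×10⁶ m.
For a circular orbit v = √(μ/r) = √(3.249×10¹⁴ / 6.589×10⁶) = √(4.931×10⁷) = 7022 m/s.
That is 7.022 km/s.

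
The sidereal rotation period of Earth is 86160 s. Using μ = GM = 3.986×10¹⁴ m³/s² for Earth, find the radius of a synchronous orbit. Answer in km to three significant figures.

A synchronous orbit has period T, so by Kepler's third law a = (μT²/4π²)^(1/3).
μT²/4π² = 3.986×10¹⁴ × (8.616×10⁴)² / 39.48 = 7.495×10²² m³.
a = 4.216×10⁷ m = 42163 km.

r_sync ≈ 42200 km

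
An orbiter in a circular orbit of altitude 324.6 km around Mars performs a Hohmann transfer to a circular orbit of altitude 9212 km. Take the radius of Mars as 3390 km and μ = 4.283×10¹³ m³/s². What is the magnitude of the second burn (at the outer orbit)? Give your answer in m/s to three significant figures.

r₁ = 3390 + 324.6 = 3714.6 km = 3.7146×10⁶ m.
r₂ = 3390 + 9212 = 12602 km = 1.2602×10⁷ m.
Transfer ellipse a_t = (r₁ + r₂)/2 = 8.158×10⁶ m.
At r₁: circular v_c1 = √(μ/r₁) = 3396 m/s; transfer-periapsis v_p = √[μ(2/r₁ − 1/a_t)] = 4220 m/s.
At r₂: circular v_c2 = √(μ/r₂) = 1844 m/s; transfer-apoapsis v_a = √[μ(2/r₂ − 1/a_t)] = 1244 m/s.
Δv₂ = v_c2 − v_a = 599.6 m/s.

Δv ≈ 600 m/s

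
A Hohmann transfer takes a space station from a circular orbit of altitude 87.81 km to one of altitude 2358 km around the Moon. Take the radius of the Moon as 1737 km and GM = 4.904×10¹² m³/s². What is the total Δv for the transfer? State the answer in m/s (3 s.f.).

r₁ = 1737 + 87.81 = 1824.8 km = 1.8248×10⁶ m.
r₂ = 1737 + 2358 = 4095.0 km = 4.0950×10⁶ m.
Transfer ellipse a_t = (r₁ + r₂)/2 = 2.960×10⁶ m.
At r₁: circular v_c1 = √(μ/r₁) = 1639 m/s; transfer-perilune v_p = √[μ(2/r₁ − 1/a_t)] = 1928 m/s.
Δv₁ = v_p − v_c1 = 288.9 m/s.
At r₂: circular v_c2 = √(μ/r₂) = 1094 m/s; transfer-apolune v_a = √[μ(2/r₂ − 1/a_t)] = 859.2 m/s.
Δv₂ = v_c2 − v_a = 235.1 m/s.
Total Δv = Δv₁ + Δv₂ = 524.0 m/s.

Δv_total ≈ 524 m/s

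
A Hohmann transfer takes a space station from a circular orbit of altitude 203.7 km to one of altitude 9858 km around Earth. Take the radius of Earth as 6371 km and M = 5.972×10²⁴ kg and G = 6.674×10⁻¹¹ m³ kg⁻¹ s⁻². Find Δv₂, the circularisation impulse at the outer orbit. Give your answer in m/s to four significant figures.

μ = GM = 6.674×10⁻¹¹ × 5.972×10²⁴ = 3.986×10¹⁴ m³/s².
r₁ = 6371 + 203.7 = 6574.7 km = 6.5747×10⁶ m.
r₂ = 6371 + 9858 = 16229 km = 1.6229×10⁷ m.
Transfer ellipse a_t = (r₁ + r₂)/2 = 1.140×10⁷ m.
At r₁: circular v_c1 = √(μ/r₁) = 7786 m/s; transfer-perigee v_p = √[μ(2/r₁ − 1/a_t)] = 9289 m/s.
At r₂: circular v_c2 = √(μ/r₂) = 4956 m/s; transfer-apogee v_a = √[μ(2/r₂ − 1/a_t)] = 3763 m/s.
Δv₂ = v_c2 − v_a = 1193 m/s.

Δv ≈ 1193 m/s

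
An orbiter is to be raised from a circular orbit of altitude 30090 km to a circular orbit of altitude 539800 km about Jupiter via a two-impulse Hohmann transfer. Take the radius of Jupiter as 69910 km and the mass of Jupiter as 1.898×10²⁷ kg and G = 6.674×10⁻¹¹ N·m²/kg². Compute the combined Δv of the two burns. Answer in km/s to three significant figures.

μ = GM = 6.674×10⁻¹¹ × 1.898×10²⁷ = 1.267×10¹⁷ m³/s².
r₁ = 69910 + 30090 = 100000 km = 1.0000×10⁸ m.
r₂ = 69910 + 539800 = 609710 km = 6.0971×10⁸ m.
Transfer ellipse a_t = (r₁ + r₂)/2 = 3.549×10⁸ m.
At r₁: circular v_c1 = √(μ/r₁) = 35590 m/s; transfer-perijove v_p = √[μ(2/r₁ − 1/a_t)] = 46650 m/s.
Δv₁ = v_p − v_c1 = 11060 m/s.
At r₂: circular v_c2 = √(μ/r₂) = 14410 m/s; transfer-apojove v_a = √[μ(2/r₂ − 1/a_t)] = 7652 m/s.
Δv₂ = v_c2 − v_a = 6762 m/s.
Total Δv = Δv₁ + Δv₂ = 17820 m/s = 17.82 km/s.

Δv_total ≈ 17.8 km/s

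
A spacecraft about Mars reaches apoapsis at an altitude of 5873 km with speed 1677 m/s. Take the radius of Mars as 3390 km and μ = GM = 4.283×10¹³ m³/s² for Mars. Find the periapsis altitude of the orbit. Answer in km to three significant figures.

periapsis altitude ≈ 658 km

r_a = 3390 + 5873 = 9263.0 km = 9.263×10⁶ m.
Specific energy ε = v²/2 − μ/r = -3.218×10⁶ J/kg, so a = −μ/(2ε) = 6.656×10⁶ m.
The apsides satisfy r_p + r_a = 2a, so the periapsis radius is 2a − r_a = 4.048×10⁶ m = 4048.1 km.
Periapsis altitude = 4048.1 − 3390 = 658.13 km.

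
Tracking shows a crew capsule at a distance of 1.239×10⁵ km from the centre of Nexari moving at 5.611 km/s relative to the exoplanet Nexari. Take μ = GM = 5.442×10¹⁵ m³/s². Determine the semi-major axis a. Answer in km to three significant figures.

a ≈ 96600 km

r = 1.239×10⁸ m.
Vis-viva rearranged: 1/a = 2/r − v²/μ = 1.614×10⁻⁸ − 5.785×10⁻⁹ = 1.036×10⁻⁸ m⁻¹.
a = 9.655×10⁷ m = 96555 km.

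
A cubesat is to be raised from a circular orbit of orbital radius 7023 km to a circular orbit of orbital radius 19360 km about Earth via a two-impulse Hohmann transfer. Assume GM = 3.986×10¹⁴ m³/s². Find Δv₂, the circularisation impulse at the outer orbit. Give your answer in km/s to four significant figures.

Δv ≈ 1.227 km/s

r₁ = 7023 km = 7.023×10⁶ m.
r₂ = 19360 km = 1.936×10⁷ m.
Transfer ellipse a_t = (r₁ + r₂)/2 = 1.319×10⁷ m.
At r₁: circular v_c1 = √(μ/r₁) = 7534 m/s; transfer-perigee v_p = √[μ(2/r₁ − 1/a_t)] = 9127 m/s.
At r₂: circular v_c2 = √(μ/r₂) = 4537 m/s; transfer-apogee v_a = √[μ(2/r₂ − 1/a_t)] = 3311 m/s.
Δv₂ = v_c2 − v_a = 1227 m/s.
= 1.227 km/s.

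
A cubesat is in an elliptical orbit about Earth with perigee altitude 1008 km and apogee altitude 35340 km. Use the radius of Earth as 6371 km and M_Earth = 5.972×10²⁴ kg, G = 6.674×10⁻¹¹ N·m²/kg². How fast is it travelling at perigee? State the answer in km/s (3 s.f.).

μ = GM = 6.674×10⁻¹¹ × 5.972×10²⁴ = 3.986×10¹⁴ m³/s².
r_p = 6371 + 1008 = 7379.0 km = 7.3790×10⁶ m.
r_a = 6371 + 35340 = 41711 km = 4.1711×10⁷ m.
Semi-major axis a = (r_p + r_a)/2 = 24545 km = 2.454×10⁷ m.
Vis-viva: v² = μ(2/r − 1/a) = 3.986×10¹⁴ × (2.710×10⁻⁷ − 4.074×10⁻⁸) = 9.179×10⁷ m²/s².
v = 9581 m/s = 9.581 km/s.

v ≈ 9.58 km/s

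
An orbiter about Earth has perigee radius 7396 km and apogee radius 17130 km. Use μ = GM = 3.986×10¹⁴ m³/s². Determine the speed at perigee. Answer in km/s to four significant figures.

v ≈ 8.677 km/s

Semi-major axis a = (r_p + r_a)/2 = 12263 km = 1.226×10⁷ m.
Vis-viva: v² = μ(2/r − 1/a) = 3.986×10¹⁴ × (2.704×10⁻⁷ − 8.155×10⁻⁸) = 7.528×10⁷ m²/s².
v = 8677 m/s = 8.677 km/s.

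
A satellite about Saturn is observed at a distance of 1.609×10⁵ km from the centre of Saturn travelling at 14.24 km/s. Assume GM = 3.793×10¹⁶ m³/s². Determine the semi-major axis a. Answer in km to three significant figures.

a ≈ 1.41×10⁵ km

r = 1.609×10⁸ m.
Specific orbital energy ε = v²/2 − μ/r = (14240)²/2 − 3.793×10¹⁶/1.609×10⁸ = -1.343×10⁸ J/kg.
Since ε = −μ/(2a), a = −μ/(2ε) = 1.412×10⁸ m = 1.4116×10⁵ km.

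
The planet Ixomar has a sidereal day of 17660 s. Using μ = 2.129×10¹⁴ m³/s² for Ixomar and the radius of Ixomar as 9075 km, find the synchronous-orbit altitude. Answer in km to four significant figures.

A synchronous orbit has period T, so by Kepler's third law a = (μT²/4π²)^(1/3).
μT²/4π² = 2.129×10¹⁴ × (1.766×10⁴)² / 39.48 = 1.682×10²¹ m³.
a = 1.189×10⁷ m = 11892 km.
Altitude h = a − R = 11892 − 9075 = 2817.3 km.

h_sync ≈ 2817 km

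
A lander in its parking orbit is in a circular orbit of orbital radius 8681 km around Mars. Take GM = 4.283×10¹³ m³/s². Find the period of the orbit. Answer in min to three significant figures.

T ≈ 409 min

r = 8681 km = 8.681×10⁶ m.
Kepler's third law: T = 2π√(r³/μ) = 2π√((8.681×10⁶)³ / 4.283×10¹³).
r³/μ = 1.527×10⁷ s², so T = 2π × 3.908×10³ = 2.456×10⁴ s.
Converting: 2.456×10⁴ s ÷ 60.00 = 409.3 min.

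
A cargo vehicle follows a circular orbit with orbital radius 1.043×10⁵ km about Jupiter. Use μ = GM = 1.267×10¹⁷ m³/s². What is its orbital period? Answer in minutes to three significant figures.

r = 1.043×10⁵ km = 1.043×10⁸ m.
Kepler's third law: T = 2π√(r³/μ) = 2π√((1.043×10⁸)³ / 1.267×10¹⁷).
r³/μ = 8.955×10⁶ s², so T = 2π × 2.993×10³ = 1.880×10⁴ s.
Converting: 1.880×10⁴ s ÷ 60.00 = 313.4 minutes.

T ≈ 313 minutes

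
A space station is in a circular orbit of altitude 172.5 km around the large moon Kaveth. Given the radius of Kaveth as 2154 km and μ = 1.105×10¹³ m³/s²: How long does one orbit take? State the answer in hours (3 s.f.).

T ≈ 1.86 hours

r = 2154 + 172.5 = 2326.5 km = 2.3265×10⁶ m.
Kepler's third law: T = 2π√(r³/μ) = 2π√((2.326×10⁶)³ / 1.105×10¹³).
r³/μ = 1.140×10⁶ s², so T = 2π × 1.068×10³ = 6.707×10³ s.
Converting: 6.707×10³ s ÷ 3600 = 1.863 hours.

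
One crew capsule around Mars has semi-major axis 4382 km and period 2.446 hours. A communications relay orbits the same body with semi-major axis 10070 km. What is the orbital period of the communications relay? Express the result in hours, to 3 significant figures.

Kepler's third law: T² ∝ a³, so T₂ = T₁ (a₂/a₁)^(3/2).
a₂/a₁ = 2.298, (a₂/a₁)^(3/2) = 3.484.
T₂ = 2.446 × 3.484 = 8.521 hours.

T₂ ≈ 8.52 hours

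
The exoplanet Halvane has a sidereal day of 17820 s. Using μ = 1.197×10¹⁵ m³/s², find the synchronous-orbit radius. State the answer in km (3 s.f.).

A synchronous orbit has period T, so by Kepler's third law a = (μT²/4π²)^(1/3).
μT²/4π² = 1.197×10¹⁵ × (1.782×10⁴)² / 39.48 = 9.628×10²¹ m³.
a = 2.127×10⁷ m = 21274 km.

r_sync ≈ 21300 km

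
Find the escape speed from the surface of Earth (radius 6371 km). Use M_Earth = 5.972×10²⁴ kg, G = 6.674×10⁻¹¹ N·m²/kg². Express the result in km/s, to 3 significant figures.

v_esc ≈ 11.2 km/s

μ = GM = 6.674×10⁻¹¹ × 5.972×10²⁴ = 3.986×10¹⁴ m³/s².
r = R = 6.371×10⁶ m.
Escape speed v_esc = √(2μ/r) = √(2 × 3.986×10¹⁴ / 6.371×10⁶) = √(1.251×10⁸) = 11190 m/s.
= 11.19 km/s.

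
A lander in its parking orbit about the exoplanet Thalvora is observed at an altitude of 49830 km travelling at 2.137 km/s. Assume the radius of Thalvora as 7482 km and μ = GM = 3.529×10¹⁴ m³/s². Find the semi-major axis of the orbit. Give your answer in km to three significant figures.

r = 7482 + 49830 = 57312 km = 5.731×10⁷ m.
Vis-viva rearranged: 1/a = 2/r − v²/μ = 3.490×10⁻⁸ − 1.294×10⁻⁸ = 2.196×10⁻⁸ m⁻¹.
a = 4.555×10⁷ m = 45546 km.

a ≈ 45500 km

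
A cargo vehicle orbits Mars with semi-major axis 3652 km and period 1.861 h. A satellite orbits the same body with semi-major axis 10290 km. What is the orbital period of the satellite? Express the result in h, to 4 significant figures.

T₂ ≈ 8.802 h

Kepler's third law: T² ∝ a³, so T₂ = T₁ (a₂/a₁)^(3/2).
a₂/a₁ = 2.818, (a₂/a₁)^(3/2) = 4.730.
T₂ = 1.861 × 4.730 = 8.802 h.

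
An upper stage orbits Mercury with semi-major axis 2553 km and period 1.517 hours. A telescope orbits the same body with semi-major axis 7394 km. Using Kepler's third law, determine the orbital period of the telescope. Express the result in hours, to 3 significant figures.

Kepler's third law: T² ∝ a³, so T₂ = T₁ (a₂/a₁)^(3/2).
a₂/a₁ = 2.896, (a₂/a₁)^(3/2) = 4.929.
T₂ = 1.517 × 4.929 = 7.477 hours.

T₂ ≈ 7.48 hours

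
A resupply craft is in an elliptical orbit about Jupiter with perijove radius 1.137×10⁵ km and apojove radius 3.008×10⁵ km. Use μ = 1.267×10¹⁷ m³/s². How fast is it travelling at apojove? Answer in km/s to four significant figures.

v ≈ 15.20 km/s

Semi-major axis a = (r_p + r_a)/2 = 2.0725×10⁵ km = 2.072×10⁸ m.
Vis-viva: v² = μ(2/r − 1/a) = 1.267×10¹⁷ × (6.649×10⁻⁹ − 4.825×10⁻⁹) = 2.311×10⁸ m²/s².
v = 15200 m/s = 15.20 km/s.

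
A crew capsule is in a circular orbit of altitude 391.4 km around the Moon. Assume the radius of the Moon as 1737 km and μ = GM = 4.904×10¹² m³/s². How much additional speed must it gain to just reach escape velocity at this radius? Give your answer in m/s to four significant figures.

Δv ≈ 628.7 m/s

r = 1737 + 391.4 = 2128.4 km = 2.1284×10⁶ m.
Circular speed v_c = √(μ/r) = 1518 m/s.
Escape speed v_esc = √(2μ/r) = √2 × v_c = 2147 m/s.
Δv = v_esc − v_c = 628.7 m/s.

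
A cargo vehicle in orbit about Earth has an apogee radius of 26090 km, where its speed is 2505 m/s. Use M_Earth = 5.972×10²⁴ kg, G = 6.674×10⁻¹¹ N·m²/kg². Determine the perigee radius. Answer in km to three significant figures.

perigee radius ≈ 6740 km

μ = GM = 6.674×10⁻¹¹ × 5.972×10²⁴ = 3.986×10¹⁴ m³/s².
r_a = 2.609×10⁷ m.
Specific energy ε = v²/2 − μ/r = -1.214×10⁷ J/kg, so a = −μ/(2ε) = 1.642×10⁷ m.
The apsides satisfy r_p + r_a = 2a, so the perigee radius is 2a − r_a = 6.743×10⁶ m = 6743.2 km.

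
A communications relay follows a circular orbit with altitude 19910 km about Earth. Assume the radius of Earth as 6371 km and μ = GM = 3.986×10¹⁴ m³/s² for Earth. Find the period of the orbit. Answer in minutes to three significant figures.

r = 6371 + 19910 = 26281 km = 2.6281×10⁷ m.
Kepler's third law: T = 2π√(r³/μ) = 2π√((2.628×10⁷)³ / 3.986×10¹⁴).
r³/μ = 4.554×10⁷ s², so T = 2π × 6.748×10³ = 4.240×10⁴ s.
Converting: 4.240×10⁴ s ÷ 60.00 = 706.7 minutes.

T ≈ 707 minutes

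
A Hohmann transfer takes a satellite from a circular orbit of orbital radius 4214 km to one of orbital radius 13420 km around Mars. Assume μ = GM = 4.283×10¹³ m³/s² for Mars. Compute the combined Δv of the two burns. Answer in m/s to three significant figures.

r₁ = 4214 km = 4.214×10⁶ m.
r₂ = 13420 km = 1.342×10⁷ m.
Transfer ellipse a_t = (r₁ + r₂)/2 = 8.817×10⁶ m.
At r₁: circular v_c1 = √(μ/r₁) = 3188 m/s; transfer-periapsis v_p = √[μ(2/r₁ − 1/a_t)] = 3933 m/s.
Δv₁ = v_p − v_c1 = 745.1 m/s.
At r₂: circular v_c2 = √(μ/r₂) = 1786 m/s; transfer-apoapsis v_a = √[μ(2/r₂ − 1/a_t)] = 1235 m/s.
Δv₂ = v_c2 − v_a = 551.4 m/s.
Total Δv = Δv₁ + Δv₂ = 1297 m/s.

Δv_total ≈ 1300 m/s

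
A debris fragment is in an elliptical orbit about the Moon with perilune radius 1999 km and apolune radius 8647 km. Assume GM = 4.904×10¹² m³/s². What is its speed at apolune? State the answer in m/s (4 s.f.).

Semi-major axis a = (r_p + r_a)/2 = 5323.0 km = 5.323×10⁶ m.
Vis-viva: v² = μ(2/r − 1/a) = 4.904×10¹² × (2.313×10⁻⁷ − 1.879×10⁻⁷) = 2.130×10⁵ m²/s².
v = 461.5 m/s.

v ≈ 461.5 m/s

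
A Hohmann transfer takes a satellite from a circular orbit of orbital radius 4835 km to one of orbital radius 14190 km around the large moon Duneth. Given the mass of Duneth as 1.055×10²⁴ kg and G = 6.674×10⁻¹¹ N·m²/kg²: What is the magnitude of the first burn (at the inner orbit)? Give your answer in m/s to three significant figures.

μ = GM = 6.674×10⁻¹¹ × 1.055×10²⁴ = 7.041×10¹³ m³/s².
r₁ = 4835 km = 4.835×10⁶ m.
r₂ = 14190 km = 1.419×10⁷ m.
Transfer ellipse a_t = (r₁ + r₂)/2 = 9.512×10⁶ m.
At r₁: circular v_c1 = √(μ/r₁) = 3816 m/s; transfer-periapsis v_p = √[μ(2/r₁ − 1/a_t)] = 4661 m/s.
Δv₁ = v_p − v_c1 = 844.7 m/s.

Δv ≈ 845 m/s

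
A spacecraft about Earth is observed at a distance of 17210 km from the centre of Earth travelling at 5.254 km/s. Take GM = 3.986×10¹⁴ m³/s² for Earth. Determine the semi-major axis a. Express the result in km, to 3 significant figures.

r = 1.721×10⁷ m.
Vis-viva rearranged: 1/a = 2/r − v²/μ = 1.162×10⁻⁷ − 6.925×10⁻⁸ = 4.696×10⁻⁸ m⁻¹.
a = 2.130×10⁷ m = 21296 km.

a ≈ 21300 km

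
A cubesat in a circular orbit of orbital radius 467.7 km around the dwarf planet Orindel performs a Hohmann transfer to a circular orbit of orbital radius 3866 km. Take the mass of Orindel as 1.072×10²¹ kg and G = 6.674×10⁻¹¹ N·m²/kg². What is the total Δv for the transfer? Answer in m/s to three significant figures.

Δv_total ≈ 204 m/s

μ = GM = 6.674×10⁻¹¹ × 1.072×10²¹ = 7.155×10¹⁰ m³/s².
r₁ = 467.7 km = 4.677×10⁵ m.
r₂ = 3866 km = 3.866×10⁶ m.
Transfer ellipse a_t = (r₁ + r₂)/2 = 2.167×10⁶ m.
At r₁: circular v_c1 = √(μ/r₁) = 391.1 m/s; transfer-periapsis v_p = √[μ(2/r₁ − 1/a_t)] = 522.4 m/s.
Δv₁ = v_p − v_c1 = 131.3 m/s.
At r₂: circular v_c2 = √(μ/r₂) = 136.0 m/s; transfer-apoapsis v_a = √[μ(2/r₂ − 1/a_t)] = 63.20 m/s.
Δv₂ = v_c2 − v_a = 72.84 m/s.
Total Δv = Δv₁ + Δv₂ = 204.1 m/s.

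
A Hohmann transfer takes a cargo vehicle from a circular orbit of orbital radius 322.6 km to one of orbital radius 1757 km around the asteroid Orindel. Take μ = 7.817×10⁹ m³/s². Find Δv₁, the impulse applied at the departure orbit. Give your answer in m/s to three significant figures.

r₁ = 322.6 km = 3.226×10⁵ m.
r₂ = 1757 km = 1.757×10⁶ m.
Transfer ellipse a_t = (r₁ + r₂)/2 = 1.040×10⁶ m.
At r₁: circular v_c1 = √(μ/r₁) = 155.7 m/s; transfer-periapsis v_p = √[μ(2/r₁ − 1/a_t)] = 202.3 m/s.
Δv₁ = v_p − v_c1 = 46.68 m/s.

Δv ≈ 46.7 m/s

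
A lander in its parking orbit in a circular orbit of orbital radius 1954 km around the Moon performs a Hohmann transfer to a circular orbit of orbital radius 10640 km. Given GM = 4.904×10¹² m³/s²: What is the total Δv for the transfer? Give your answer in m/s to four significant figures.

Δv_total ≈ 775.8 m/s

r₁ = 1954 km = 1.954×10⁶ m.
r₂ = 10640 km = 1.064×10⁷ m.
Transfer ellipse a_t = (r₁ + r₂)/2 = 6.297×10⁶ m.
At r₁: circular v_c1 = √(μ/r₁) = 1584 m/s; transfer-perilune v_p = √[μ(2/r₁ − 1/a_t)] = 2059 m/s.
Δv₁ = v_p − v_c1 = 475.1 m/s.
At r₂: circular v_c2 = √(μ/r₂) = 678.9 m/s; transfer-apolune v_a = √[μ(2/r₂ − 1/a_t)] = 378.2 m/s.
Δv₂ = v_c2 − v_a = 300.7 m/s.
Total Δv = Δv₁ + Δv₂ = 775.8 m/s.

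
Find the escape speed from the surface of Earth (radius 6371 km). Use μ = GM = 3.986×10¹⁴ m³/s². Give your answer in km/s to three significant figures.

v_esc ≈ 11.2 km/s

r = R = 6.371×10⁶ m.
Escape speed v_esc = √(2μ/r) = √(2 × 3.986×10¹⁴ / 6.371×10⁶) = √(1.251×10⁸) = 11190 m/s.
= 11.19 km/s.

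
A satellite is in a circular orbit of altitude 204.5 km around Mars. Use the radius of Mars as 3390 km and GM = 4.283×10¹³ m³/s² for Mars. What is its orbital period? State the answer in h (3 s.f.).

r = 3390 + 204.5 = 3594.5 km = 3.5945×10⁶ m.
Kepler's third law: T = 2π√(r³/μ) = 2π√((3.594×10⁶)³ / 4.283×10¹³).
r³/μ = 1.084×10⁶ s², so T = 2π × 1.041×10³ = 6.543×10³ s.
Converting: 6.543×10³ s ÷ 3600 = 1.817 h.

T ≈ 1.82 h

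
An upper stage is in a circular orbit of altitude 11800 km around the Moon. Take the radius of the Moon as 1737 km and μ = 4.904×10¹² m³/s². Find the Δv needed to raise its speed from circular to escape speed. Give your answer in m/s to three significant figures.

r = 1737 + 11800 = 13537 km = 1.3537×10⁷ m.
Circular speed v_c = √(μ/r) = 601.9 m/s.
Escape speed v_esc = √(2μ/r) = √2 × v_c = 851.2 m/s.
Δv = v_esc − v_c = 249.3 m/s.

Δv ≈ 249 m/s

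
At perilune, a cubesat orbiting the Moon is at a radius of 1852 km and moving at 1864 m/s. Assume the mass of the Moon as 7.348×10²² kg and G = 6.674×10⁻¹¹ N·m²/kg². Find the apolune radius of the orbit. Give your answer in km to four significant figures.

μ = GM = 6.674×10⁻¹¹ × 7.348×10²² = 4.904×10¹² m³/s².
r_p = 1.852×10⁶ m.
Specific energy ε = v²/2 − μ/r = -9.107×10⁵ J/kg, so a = −μ/(2ε) = 2.692×10⁶ m.
The apsides satisfy r_p + r_a = 2a, so the apolune radius is 2a − r_p = 3.533×10⁶ m = 3532.8 km.

apolune radius ≈ 3533 km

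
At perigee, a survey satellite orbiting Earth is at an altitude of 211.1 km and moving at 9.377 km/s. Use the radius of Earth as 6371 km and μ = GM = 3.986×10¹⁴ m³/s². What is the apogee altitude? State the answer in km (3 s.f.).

r_p = 6371 + 211.1 = 6582.1 km = 6.582×10⁶ m.
Specific energy ε = v²/2 − μ/r = -1.659×10⁷ J/kg, so a = −μ/(2ε) = 1.201×10⁷ m.
The apsides satisfy r_p + r_a = 2a, so the apogee radius is 2a − r_p = 1.744×10⁷ m = 17438 km.
Apogee altitude = 17438 − 6371 = 11067 km.

apogee altitude ≈ 11100 km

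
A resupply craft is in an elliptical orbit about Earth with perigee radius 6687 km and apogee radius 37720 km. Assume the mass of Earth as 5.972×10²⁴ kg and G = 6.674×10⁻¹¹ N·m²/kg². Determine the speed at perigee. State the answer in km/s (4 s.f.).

μ = GM = 6.674×10⁻¹¹ × 5.972×10²⁴ = 3.986×10¹⁴ m³/s².
Semi-major axis a = (r_p + r_a)/2 = 22204 km = 2.220×10⁷ m.
Vis-viva: v² = μ(2/r − 1/a) = 3.986×10¹⁴ × (2.991×10⁻⁷ − 4.504×10⁻⁸) = 1.013×10⁸ m²/s².
v = 10060 m/s = 10.06 km/s.

v ≈ 10.06 km/s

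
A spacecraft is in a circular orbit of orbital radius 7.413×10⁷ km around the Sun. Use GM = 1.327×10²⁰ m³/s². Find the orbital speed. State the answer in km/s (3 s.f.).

v ≈ 42.3 km/s

r = 7.413×10⁷ km = 7.413×10¹⁰ m.
For a circular orbit v = √(μ/r) = √(1.327×10²⁰ / 7.413×10¹⁰) = √(1.790×10⁹) = 42310 m/s.
That is 42.31 km/s.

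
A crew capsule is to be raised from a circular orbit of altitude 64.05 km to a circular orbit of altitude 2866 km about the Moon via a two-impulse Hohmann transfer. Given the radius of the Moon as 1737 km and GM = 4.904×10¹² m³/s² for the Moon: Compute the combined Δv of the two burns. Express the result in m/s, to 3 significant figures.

Δv_total ≈ 586 m/s

r₁ = 1737 + 64.05 = 1801.0 km = 1.8010×10⁶ m.
r₂ = 1737 + 2866 = 4603.0 km = 4.6030×10⁶ m.
Transfer ellipse a_t = (r₁ + r₂)/2 = 3.202×10⁶ m.
At r₁: circular v_c1 = √(μ/r₁) = 1650 m/s; transfer-perilune v_p = √[μ(2/r₁ − 1/a_t)] = 1978 m/s.
Δv₁ = v_p − v_c1 = 328.3 m/s.
At r₂: circular v_c2 = √(μ/r₂) = 1032 m/s; transfer-apolune v_a = √[μ(2/r₂ − 1/a_t)] = 774.1 m/s.
Δv₂ = v_c2 − v_a = 258.1 m/s.
Total Δv = Δv₁ + Δv₂ = 586.4 m/s.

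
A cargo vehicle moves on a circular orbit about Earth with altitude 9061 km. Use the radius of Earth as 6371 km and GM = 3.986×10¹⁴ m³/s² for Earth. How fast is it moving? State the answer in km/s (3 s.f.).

v ≈ 5.08 km/s

r = 6371 + 9061 = 15432 km = 1.5432×10⁷ m.
For a circular orbit v = √(μ/r) = √(3.986×10¹⁴ / 1.543×10⁷) = √(2.583×10⁷) = 5082 m/s.
That is 5.082 km/s.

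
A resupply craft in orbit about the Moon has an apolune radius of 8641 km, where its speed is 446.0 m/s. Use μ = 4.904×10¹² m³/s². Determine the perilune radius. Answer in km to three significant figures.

perilune radius ≈ 1840 km

r_a = 8.641×10⁶ m.
Specific energy ε = v²/2 − μ/r = -4.681×10⁵ J/kg, so a = −μ/(2ε) = 5.239×10⁶ m.
The apsides satisfy r_p + r_a = 2a, so the perilune radius is 2a − r_a = 1.836×10⁶ m = 1836.1 km.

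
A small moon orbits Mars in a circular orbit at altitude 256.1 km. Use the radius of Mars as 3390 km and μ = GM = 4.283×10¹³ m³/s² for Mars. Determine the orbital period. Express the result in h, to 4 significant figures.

r = 3390 + 256.1 = 3646.1 km = 3.6461×10⁶ m.
Kepler's third law: T = 2π√(r³/μ) = 2π√((3.646×10⁶)³ / 4.283×10¹³).
r³/μ = 1.132×10⁶ s², so T = 2π × 1.064×10³ = 6.684×10³ s.
Converting: 6.684×10³ s ÷ 3600 = 1.857 h.

T ≈ 1.857 h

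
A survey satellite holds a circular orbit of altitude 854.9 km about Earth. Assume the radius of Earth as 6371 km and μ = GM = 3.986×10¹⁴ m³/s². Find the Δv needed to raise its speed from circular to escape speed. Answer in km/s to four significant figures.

Δv ≈ 3.076 km/s

r = 6371 + 854.9 = 7225.9 km = 7.2259×10⁶ m.
Circular speed v_c = √(μ/r) = 7427 m/s.
Escape speed v_esc = √(2μ/r) = √2 × v_c = 10500 m/s.
Δv = v_esc − v_c = 3076 m/s = 3.076 km/s.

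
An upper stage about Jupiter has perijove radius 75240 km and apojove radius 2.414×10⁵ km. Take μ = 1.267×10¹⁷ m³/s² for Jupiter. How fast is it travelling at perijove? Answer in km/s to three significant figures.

Semi-major axis a = (r_p + r_a)/2 = 1.5832×10⁵ km = 1.583×10⁸ m.
Vis-viva: v² = μ(2/r − 1/a) = 1.267×10¹⁷ × (2.658×10⁻⁸ − 6.316×10⁻⁹) = 2.568×10⁹ m²/s².
v = 50670 m/s = 50.67 km/s.

v ≈ 50.7 km/s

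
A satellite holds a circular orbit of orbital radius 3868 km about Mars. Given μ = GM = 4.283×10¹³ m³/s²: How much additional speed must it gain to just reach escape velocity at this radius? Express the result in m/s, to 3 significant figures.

Δv ≈ 1380 m/s

r = 3868 km = 3.868×10⁶ m.
Circular speed v_c = √(μ/r) = 3328 m/s.
Escape speed v_esc = √(2μ/r) = √2 × v_c = 4706 m/s.
Δv = v_esc − v_c = 1378 m/s.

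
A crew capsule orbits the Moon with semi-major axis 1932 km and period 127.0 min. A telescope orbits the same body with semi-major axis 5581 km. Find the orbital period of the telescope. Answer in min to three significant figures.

T₂ ≈ 624 min

Kepler's third law: T² ∝ a³, so T₂ = T₁ (a₂/a₁)^(3/2).
a₂/a₁ = 2.889, (a₂/a₁)^(3/2) = 4.910.
T₂ = 127.0 × 4.910 = 623.5 min.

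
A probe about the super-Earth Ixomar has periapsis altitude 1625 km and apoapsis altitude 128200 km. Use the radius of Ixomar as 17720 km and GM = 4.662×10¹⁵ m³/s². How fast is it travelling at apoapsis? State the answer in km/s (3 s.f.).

v ≈ 2.73 km/s

r_p = 17720 + 1625 = 19345 km = 1.9345×10⁷ m.
r_a = 17720 + 128200 = 145920 km = 1.4592×10⁸ m.
Semi-major axis a = (r_p + r_a)/2 = 82632 km = 8.263×10⁷ m.
Vis-viva: v² = μ(2/r − 1/a) = 4.662×10¹⁵ × (1.371×10⁻⁸ − 1.210×10⁻⁸) = 7.480×10⁶ m²/s².
v = 2735 m/s = 2.735 km/s.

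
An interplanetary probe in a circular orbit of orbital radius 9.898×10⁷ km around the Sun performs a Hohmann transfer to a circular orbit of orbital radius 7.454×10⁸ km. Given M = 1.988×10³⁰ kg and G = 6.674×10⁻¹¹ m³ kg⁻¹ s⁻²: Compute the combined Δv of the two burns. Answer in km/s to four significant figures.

μ = GM = 6.674×10⁻¹¹ × 1.988×10³⁰ = 1.327×10²⁰ m³/s².
r₁ = 9.898×10⁷ km = 9.898×10¹⁰ m.
r₂ = 7.454×10⁸ km = 7.454×10¹¹ m.
Transfer ellipse a_t = (r₁ + r₂)/2 = 4.222×10¹¹ m.
At r₁: circular v_c1 = √(μ/r₁) = 36610 m/s; transfer-perihelion v_p = √[μ(2/r₁ − 1/a_t)] = 48650 m/s.
Δv₁ = v_p − v_c1 = 12040 m/s.
At r₂: circular v_c2 = √(μ/r₂) = 13340 m/s; transfer-aphelion v_a = √[μ(2/r₂ − 1/a_t)] = 6460 m/s.
Δv₂ = v_c2 − v_a = 6882 m/s.
Total Δv = Δv₁ + Δv₂ = 18920 m/s = 18.92 km/s.

Δv_total ≈ 18.92 km/s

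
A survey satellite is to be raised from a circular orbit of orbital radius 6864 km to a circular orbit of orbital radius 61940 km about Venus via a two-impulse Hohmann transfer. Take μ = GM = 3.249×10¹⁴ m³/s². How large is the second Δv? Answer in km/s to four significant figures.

r₁ = 6864 km = 6.864×10⁶ m.
r₂ = 61940 km = 6.194×10⁷ m.
Transfer ellipse a_t = (r₁ + r₂)/2 = 3.440×10⁷ m.
At r₁: circular v_c1 = √(μ/r₁) = 6880 m/s; transfer-periapsis v_p = √[μ(2/r₁ − 1/a_t)] = 9232 m/s.
At r₂: circular v_c2 = √(μ/r₂) = 2290 m/s; transfer-apoapsis v_a = √[μ(2/r₂ − 1/a_t)] = 1023 m/s.
Δv₂ = v_c2 − v_a = 1267 m/s.
= 1.267 km/s.

Δv ≈ 1.267 km/s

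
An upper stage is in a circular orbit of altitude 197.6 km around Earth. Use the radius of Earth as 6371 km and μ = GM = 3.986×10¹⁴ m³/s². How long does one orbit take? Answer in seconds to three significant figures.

r = 6371 + 197.6 = 6568.6 km = 6.5686×10⁶ m.
Kepler's third law: T = 2π√(r³/μ) = 2π√((6.569×10⁶)³ / 3.986×10¹⁴).
r³/μ = 7.110×10⁵ s², so T = 2π × 8.432×10² = 5.298×10³ s.

T ≈ 5300 seconds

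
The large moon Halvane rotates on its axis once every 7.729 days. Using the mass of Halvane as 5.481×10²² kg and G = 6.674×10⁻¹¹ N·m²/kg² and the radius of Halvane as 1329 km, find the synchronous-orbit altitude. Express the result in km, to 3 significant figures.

μ = GM = 6.674×10⁻¹¹ × 5.481×10²² = 3.658×10¹² m³/s².
T = 7.729 days = 6.678×10⁵ s.
A synchronous orbit has period T, so by Kepler's third law a = (μT²/4π²)^(1/3).
μT²/4π² = 3.658×10¹² × (6.678×10⁵)² / 39.48 = 4.132×10²² m³.
a = 3.457×10⁷ m = 34572 km.
Altitude h = a − R = 34572 − 1329 = 33243 km.

h_sync ≈ 33200 km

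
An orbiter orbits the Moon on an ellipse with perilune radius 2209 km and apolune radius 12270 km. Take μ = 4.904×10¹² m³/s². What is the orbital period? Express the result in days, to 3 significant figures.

T ≈ 0.64 days

Semi-major axis a = (r_p + r_a)/2 = (2209.0 + 12270)/2 = 7239.5 km = 7.240×10⁶ m.
By Kepler's third law T = 2π√(a³/μ) = 2π × 8.796×10³ = 5.527×10⁴ s.
= 0.6397 days.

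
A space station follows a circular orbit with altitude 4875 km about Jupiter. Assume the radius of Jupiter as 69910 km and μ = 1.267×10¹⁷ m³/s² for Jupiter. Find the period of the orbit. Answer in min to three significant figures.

T ≈ 190 min

r = 69910 + 4875 = 74785 km = 7.4785×10⁷ m.
Kepler's third law: T = 2π√(r³/μ) = 2π√((7.478×10⁷)³ / 1.267×10¹⁷).
r³/μ = 3.301×10⁶ s², so T = 2π × 1.817×10³ = 1.142×10⁴ s.
Converting: 1.142×10⁴ s ÷ 60.00 = 190.3 min.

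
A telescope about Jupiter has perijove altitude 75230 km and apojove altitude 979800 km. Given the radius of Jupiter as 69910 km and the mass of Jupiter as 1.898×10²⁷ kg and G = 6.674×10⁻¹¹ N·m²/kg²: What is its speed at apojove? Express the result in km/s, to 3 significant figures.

μ = GM = 6.674×10⁻¹¹ × 1.898×10²⁷ = 1.267×10¹⁷ m³/s².
r_p = 69910 + 75230 = 145140 km = 1.4514×10⁸ m.
r_a = 69910 + 979800 = 1049700 km = 1.0497×10⁹ m.
Semi-major axis a = (r_p + r_a)/2 = 5.9742×10⁵ km = 5.974×10⁸ m.
Vis-viva: v² = μ(2/r − 1/a) = 1.267×10¹⁷ × (1.905×10⁻⁹ − 1.674×10⁻⁹) = 2.932×10⁷ m²/s².
v = 5415 m/s = 5.415 km/s.

v ≈ 5.41 km/s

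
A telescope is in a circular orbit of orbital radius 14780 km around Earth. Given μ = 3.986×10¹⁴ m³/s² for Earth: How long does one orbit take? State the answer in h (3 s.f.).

r = 14780 km = 1.478×10⁷ m.
Kepler's third law: T = 2π√(r³/μ) = 2π√((1.478×10⁷)³ / 3.986×10¹⁴).
r³/μ = 8.100×10⁶ s², so T = 2π × 2.846×10³ = 1.788×10⁴ s.
Converting: 1.788×10⁴ s ÷ 3600 = 4.967 h.

T ≈ 4.97 h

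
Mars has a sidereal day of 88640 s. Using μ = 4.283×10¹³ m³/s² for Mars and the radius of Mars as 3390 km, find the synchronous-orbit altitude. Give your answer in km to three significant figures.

A synchronous orbit has period T, so by Kepler's third law a = (μT²/4π²)^(1/3).
μT²/4π² = 4.283×10¹³ × (8.864×10⁴)² / 39.48 = 8.524×10²¹ m³.
a = 2.043×10⁷ m = 20428 km.
Altitude h = a − R = 20428 − 3390 = 17038 km.

h_sync ≈ 17000 km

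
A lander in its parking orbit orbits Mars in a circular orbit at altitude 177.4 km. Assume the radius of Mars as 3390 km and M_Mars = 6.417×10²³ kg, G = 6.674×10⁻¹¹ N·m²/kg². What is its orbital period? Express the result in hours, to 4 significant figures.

μ = GM = 6.674×10⁻¹¹ × 6.417×10²³ = 4.283×10¹³ m³/s².
r = 3390 + 177.4 = 3567.4 km = 3.5674×10⁶ m.
Kepler's third law: T = 2π√(r³/μ) = 2π√((3.567×10⁶)³ / 4.283×10¹³).
r³/μ = 1.060×10⁶ s², so T = 2π × 1.030×10³ = 6.469×10³ s.
Converting: 6.469×10³ s ÷ 3600 = 1.797 hours.

T ≈ 1.797 hours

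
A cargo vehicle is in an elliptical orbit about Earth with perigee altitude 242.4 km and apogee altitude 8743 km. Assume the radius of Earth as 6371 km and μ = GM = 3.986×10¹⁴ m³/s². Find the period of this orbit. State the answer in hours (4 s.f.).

r_p = 6371 + 242.4 = 6613.4 km = 6.6134×10⁶ m.
r_a = 6371 + 8743 = 15114 km = 1.5114×10⁷ m.
Semi-major axis a = (r_p + r_a)/2 = (6613.4 + 15114)/2 = 10864 km = 1.086×10⁷ m.
By Kepler's third law T = 2π√(a³/μ) = 2π × 1.793×10³ = 1.127×10⁴ s.
= 3.130 hours.

T ≈ 3.130 hours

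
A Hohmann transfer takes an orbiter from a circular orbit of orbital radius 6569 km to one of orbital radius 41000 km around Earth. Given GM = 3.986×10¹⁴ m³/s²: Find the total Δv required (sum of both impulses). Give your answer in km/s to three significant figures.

Δv_total ≈ 3.92 km/s

r₁ = 6569 km = 6.569×10⁶ m.
r₂ = 41000 km = 4.100×10⁷ m.
Transfer ellipse a_t = (r₁ + r₂)/2 = 2.378×10⁷ m.
At r₁: circular v_c1 = √(μ/r₁) = 7790 m/s; transfer-perigee v_p = √[μ(2/r₁ − 1/a_t)] = 10230 m/s.
Δv₁ = v_p − v_c1 = 2438 m/s.
At r₂: circular v_c2 = √(μ/r₂) = 3118 m/s; transfer-apogee v_a = √[μ(2/r₂ − 1/a_t)] = 1639 m/s.
Δv₂ = v_c2 − v_a = 1479 m/s.
Total Δv = Δv₁ + Δv₂ = 3917 m/s = 3.917 km/s.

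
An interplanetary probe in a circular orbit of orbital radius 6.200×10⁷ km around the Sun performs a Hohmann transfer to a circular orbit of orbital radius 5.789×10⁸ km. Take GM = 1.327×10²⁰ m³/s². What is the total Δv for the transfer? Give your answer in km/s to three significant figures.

r₁ = 6.200×10⁷ km = 6.200×10¹⁰ m.
r₂ = 5.789×10⁸ km = 5.789×10¹¹ m.
Transfer ellipse a_t = (r₁ + r₂)/2 = 3.204×10¹¹ m.
At r₁: circular v_c1 = √(μ/r₁) = 46260 m/s; transfer-perihelion v_p = √[μ(2/r₁ − 1/a_t)] = 62180 m/s.
Δv₁ = v_p − v_c1 = 15920 m/s.
At r₂: circular v_c2 = √(μ/r₂) = 15140 m/s; transfer-aphelion v_a = √[μ(2/r₂ − 1/a_t)] = 6660 m/s.
Δv₂ = v_c2 − v_a = 8481 m/s.
Total Δv = Δv₁ + Δv₂ = 24400 m/s = 24.40 km/s.

Δv_total ≈ 24.4 km/s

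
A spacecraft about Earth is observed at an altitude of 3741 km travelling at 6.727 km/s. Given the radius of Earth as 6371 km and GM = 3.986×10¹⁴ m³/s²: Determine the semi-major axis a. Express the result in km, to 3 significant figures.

r = 6371 + 3741 = 10112 km = 1.011×10⁷ m.
Specific orbital energy ε = v²/2 − μ/r = (6727)²/2 − 3.986×10¹⁴/1.011×10⁷ = -1.679×10⁷ J/kg.
Since ε = −μ/(2a), a = −μ/(2ε) = 1.187×10⁷ m = 11869 km.

a ≈ 11900 km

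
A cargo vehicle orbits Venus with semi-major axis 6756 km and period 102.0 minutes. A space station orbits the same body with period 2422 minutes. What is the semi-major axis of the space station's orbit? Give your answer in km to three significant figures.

a₂ ≈ 55800 km

Kepler's third law: a³ ∝ T², so a₂ = a₁ (T₂/T₁)^(2/3).
T₂/T₁ = 23.75, (T₂/T₁)^(2/3) = 8.261.
a₂ = 6756 × 8.261 = 55810 km.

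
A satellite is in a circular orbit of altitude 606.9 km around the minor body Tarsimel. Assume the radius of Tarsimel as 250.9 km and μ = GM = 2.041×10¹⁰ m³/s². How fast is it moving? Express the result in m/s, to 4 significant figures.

r = 250.9 + 606.9 = 857.80 km = 8.5780×10⁵ m.
For a circular orbit v = √(μ/r) = √(2.041×10¹⁰ / 8.578×10⁵) = √(2.379×10⁴) = 154.3 m/s.

v ≈ 154.3 m/s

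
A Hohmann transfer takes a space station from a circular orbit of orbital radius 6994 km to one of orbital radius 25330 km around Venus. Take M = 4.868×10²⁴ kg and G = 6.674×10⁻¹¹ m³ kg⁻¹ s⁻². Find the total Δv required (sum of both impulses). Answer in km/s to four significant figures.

Δv_total ≈ 2.942 km/s

μ = GM = 6.674×10⁻¹¹ × 4.868×10²⁴ = 3.249×10¹⁴ m³/s².
r₁ = 6994 km = 6.994×10⁶ m.
r₂ = 25330 km = 2.533×10⁷ m.
Transfer ellipse a_t = (r₁ + r₂)/2 = 1.616×10⁷ m.
At r₁: circular v_c1 = √(μ/r₁) = 6816 m/s; transfer-periapsis v_p = √[μ(2/r₁ − 1/a_t)] = 8532 m/s.
Δv₁ = v_p − v_c1 = 1717 m/s.
At r₂: circular v_c2 = √(μ/r₂) = 3581 m/s; transfer-apoapsis v_a = √[μ(2/r₂ − 1/a_t)] = 2356 m/s.
Δv₂ = v_c2 − v_a = 1225 m/s.
Total Δv = Δv₁ + Δv₂ = 2942 m/s = 2.942 km/s.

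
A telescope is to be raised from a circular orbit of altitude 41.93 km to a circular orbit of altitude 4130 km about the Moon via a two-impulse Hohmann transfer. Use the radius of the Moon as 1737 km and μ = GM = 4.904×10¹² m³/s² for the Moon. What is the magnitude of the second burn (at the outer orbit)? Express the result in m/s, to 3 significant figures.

r₁ = 1737 + 41.93 = 1778.9 km = 1.7789×10⁶ m.
r₂ = 1737 + 4130 = 5867.0 km = 5.8670×10⁶ m.
Transfer ellipse a_t = (r₁ + r₂)/2 = 3.823×10⁶ m.
At r₁: circular v_c1 = √(μ/r₁) = 1660 m/s; transfer-perilune v_p = √[μ(2/r₁ − 1/a_t)] = 2057 m/s.
At r₂: circular v_c2 = √(μ/r₂) = 914.3 m/s; transfer-apolune v_a = √[μ(2/r₂ − 1/a_t)] = 623.7 m/s.
Δv₂ = v_c2 − v_a = 290.6 m/s.

Δv ≈ 291 m/s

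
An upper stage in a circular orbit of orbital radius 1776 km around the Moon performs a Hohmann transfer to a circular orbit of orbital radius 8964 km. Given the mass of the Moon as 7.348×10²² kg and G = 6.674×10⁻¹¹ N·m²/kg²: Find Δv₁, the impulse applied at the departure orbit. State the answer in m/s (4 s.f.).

Δv ≈ 485.2 m/s

μ = GM = 6.674×10⁻¹¹ × 7.348×10²² = 4.904×10¹² m³/s².
r₁ = 1776 km = 1.776×10⁶ m.
r₂ = 8964 km = 8.964×10⁶ m.
Transfer ellipse a_t = (r₁ + r₂)/2 = 5.370×10⁶ m.
At r₁: circular v_c1 = √(μ/r₁) = 1662 m/s; transfer-perilune v_p = √[μ(2/r₁ − 1/a_t)] = 2147 m/s.
Δv₁ = v_p − v_c1 = 485.2 m/s.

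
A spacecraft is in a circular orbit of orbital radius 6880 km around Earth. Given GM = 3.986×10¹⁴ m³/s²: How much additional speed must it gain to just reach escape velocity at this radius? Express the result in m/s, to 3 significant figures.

r = 6880 km = 6.880×10⁶ m.
Circular speed v_c = √(μ/r) = 7612 m/s.
Escape speed v_esc = √(2μ/r) = √2 × v_c = 10760 m/s.
Δv = v_esc − v_c = 3153 m/s.

Δv ≈ 3150 m/s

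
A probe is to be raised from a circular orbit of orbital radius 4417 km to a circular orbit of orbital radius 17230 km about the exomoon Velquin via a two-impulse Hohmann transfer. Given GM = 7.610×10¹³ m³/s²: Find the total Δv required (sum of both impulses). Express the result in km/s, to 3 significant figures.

r₁ = 4417 km = 4.417×10⁶ m.
r₂ = 17230 km = 1.723×10⁷ m.
Transfer ellipse a_t = (r₁ + r₂)/2 = 1.082×10⁷ m.
At r₁: circular v_c1 = √(μ/r₁) = 4151 m/s; transfer-periapsis v_p = √[μ(2/r₁ − 1/a_t)] = 5237 m/s.
Δv₁ = v_p − v_c1 = 1086 m/s.
At r₂: circular v_c2 = √(μ/r₂) = 2102 m/s; transfer-apoapsis v_a = √[μ(2/r₂ − 1/a_t)] = 1343 m/s.
Δv₂ = v_c2 − v_a = 759.1 m/s.
Total Δv = Δv₁ + Δv₂ = 1845 m/s = 1.845 km/s.

Δv_total ≈ 1.85 km/s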